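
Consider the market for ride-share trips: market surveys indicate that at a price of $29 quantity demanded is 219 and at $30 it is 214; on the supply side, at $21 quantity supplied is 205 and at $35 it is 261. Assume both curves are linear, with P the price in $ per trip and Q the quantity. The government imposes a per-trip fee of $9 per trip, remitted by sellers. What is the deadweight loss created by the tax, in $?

Demand slope: (214 − 219)/(30 − 29) = -5, so Qd = 364 − 5P.
Supply slope: (261 − 205)/(35 − 21) = 4, so Qs = 4P + 121.
Without the tax, 364 − 5P = 4P + 121 gives 9P = 243, so P* = $27 and Q* = 229.
With the tax collected from sellers, supply shifts: Qs = 4(P − 9) + 121.
Solving gives Q = 209 with buyers paying $31 and sellers receiving $22 (the $9 wedge).
Quantity falls by |ΔQ| = |229 − 209| = 20.
DWL = ½ · t · |ΔQ| = ½ · 9 · 20 = $90.

Deadweight loss = $90.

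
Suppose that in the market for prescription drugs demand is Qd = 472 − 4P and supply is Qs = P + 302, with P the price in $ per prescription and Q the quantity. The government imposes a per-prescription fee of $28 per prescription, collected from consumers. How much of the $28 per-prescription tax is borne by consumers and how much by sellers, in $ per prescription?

Consumers bear $5.6 per prescription; sellers bear $22.4 per prescription.

Before the tax: set 472 − 4P = P + 302 → P* = $34, Q* = 336.
With the tax collected from consumers, demand (in seller-price terms) shifts: Qd = 472 − 4(P + 28).
New equilibrium: consumers pay $39.6, sellers receive $11.6, Q = 313.6. (Wedge: Pb − Ps = 28.)
Burden on consumers: $5.6; on sellers: $22.4. (They sum to $28.)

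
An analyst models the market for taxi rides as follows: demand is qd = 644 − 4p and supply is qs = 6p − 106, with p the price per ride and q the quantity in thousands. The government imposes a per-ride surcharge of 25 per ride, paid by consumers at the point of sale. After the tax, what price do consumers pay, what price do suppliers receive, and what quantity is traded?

Consumers pay 90; suppliers receive 65; quantity = 284.

Without the tax, 644 − 4p = 6p − 106 gives 10p = 750, so p* = 75 and q* = 344.
With the tax collected from consumers, demand (in seller-price terms) shifts: qd = 644 − 4(p + 25).
Solving gives q = 284 with consumers paying 90 and suppliers receiving 65 (the 25 wedge).
The less price-elastic side of the market bears the larger share of a per-unit tax.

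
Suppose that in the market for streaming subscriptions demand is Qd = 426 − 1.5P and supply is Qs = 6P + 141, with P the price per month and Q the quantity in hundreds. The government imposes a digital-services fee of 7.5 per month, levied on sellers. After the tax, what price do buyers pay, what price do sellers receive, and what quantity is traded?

Buyers pay 44; sellers receive 36.5; quantity = 360.

Without the tax, 426 − 1.5P = 6P + 141 gives 7.5P = 285, so P* = 38 and Q* = 369.
With the tax collected from sellers, supply shifts: Qs = 6(P − 7.5) + 141.
New equilibrium: buyers pay 44, sellers receive 36.5, Q = 360. (Wedge: Pb − Ps = 7.5.)
The less price-elastic side of the market bears the larger share of a per-unit tax.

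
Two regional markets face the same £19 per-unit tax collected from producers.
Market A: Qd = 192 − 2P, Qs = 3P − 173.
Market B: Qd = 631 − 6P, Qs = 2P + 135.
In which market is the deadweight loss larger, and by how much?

Market B, by £54.15.

Market A: pre-tax P* = £73, Q* = 46; post-tax Q = 23.2; deadweight loss = £216.6.
Market B: pre-tax P* = £62, Q* = 259; post-tax Q = 230.5; deadweight loss = £270.75.
Difference: £216.6 vs £270.75 → market B is larger by £54.15.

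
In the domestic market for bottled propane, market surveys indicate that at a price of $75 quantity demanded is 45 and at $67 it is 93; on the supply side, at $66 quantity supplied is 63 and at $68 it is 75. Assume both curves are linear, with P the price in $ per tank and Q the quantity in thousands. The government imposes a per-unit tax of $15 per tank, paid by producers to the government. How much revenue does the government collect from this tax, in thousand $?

Demand slope: (93 − 45)/(67 − 75) = -6, so Qd = 495 − 6P.
Supply slope: (75 − 63)/(68 − 66) = 6, so Qs = 6P − 333.
Before the tax: set 495 − 6P = 6P − 333 → P* = $69, Q* = 81.
With the tax collected from producers, supply shifts: Qs = 6(P − 15) − 333.
New equilibrium: buyers pay $76.5, producers receive $61.5, Q = 36. (Wedge: Pb − Ps = 15.)
Revenue = t · Q = 15 · 36 = $540.

Tax revenue = $540 thousand.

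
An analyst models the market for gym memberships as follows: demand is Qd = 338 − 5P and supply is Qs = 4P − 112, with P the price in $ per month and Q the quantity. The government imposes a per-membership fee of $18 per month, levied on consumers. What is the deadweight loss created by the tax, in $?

Without the tax, 338 − 5P = 4P − 112 gives 9P = 450, so P* = $50 and Q* = 88.
With the tax collected from consumers, demand (in seller-price terms) shifts: Qd = 338 − 5(P + 18).
Solving gives Q = 48 with consumers paying $58 and producers receiving $40 (the $18 wedge).
Quantity falls by |ΔQ| = |88 − 48| = 40.
DWL = ½ · t · |ΔQ| = ½ · 18 · 40 = $360.

Deadweight loss = $360.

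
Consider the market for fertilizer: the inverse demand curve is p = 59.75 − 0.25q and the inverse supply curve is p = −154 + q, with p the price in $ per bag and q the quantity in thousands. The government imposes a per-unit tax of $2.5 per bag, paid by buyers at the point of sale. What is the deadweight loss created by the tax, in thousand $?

Deadweight loss = $2.5 thousand.

Rewrite in direct form: qd = 239 − 4p and qs = p + 154.
Before the tax: set 239 − 4p = p + 154 → p* = $17, q* = 171.
With the tax collected from buyers, demand (in seller-price terms) shifts: qd = 239 − 4(p + 2.5).
Solving gives q = 169 with buyers paying $17.5 and producers receiving $15 (the $2.5 wedge).
Quantity falls by |ΔQ| = |171 − 169| = 2.
DWL = ½ · t · |ΔQ| = ½ · 2.5 · 2 = $2.5.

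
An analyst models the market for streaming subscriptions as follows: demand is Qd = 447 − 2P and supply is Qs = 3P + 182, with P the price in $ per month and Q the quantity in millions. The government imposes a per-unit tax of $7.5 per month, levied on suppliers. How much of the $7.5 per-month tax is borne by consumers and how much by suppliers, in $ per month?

Consumers bear $4.5 per month; suppliers bear $3 per month.

Before the tax: set 447 − 2P = 3P + 182 → P* = $53, Q* = 341.
With the tax collected from suppliers, supply shifts: Qs = 3(P − 7.5) + 182.
New equilibrium: consumers pay $57.5, suppliers receive $50, Q = 332. (Wedge: Pb − Ps = 7.5.)
Burden on consumers: $4.5; on suppliers: $3. (They sum to $7.5.)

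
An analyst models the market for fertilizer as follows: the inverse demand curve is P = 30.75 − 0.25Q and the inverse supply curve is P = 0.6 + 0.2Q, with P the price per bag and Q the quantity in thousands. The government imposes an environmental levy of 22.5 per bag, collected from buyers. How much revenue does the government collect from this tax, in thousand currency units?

Inverting to Q(P) form: Qd = 123 − 4P; Qs = 5P − 3.
Before the tax: set 123 − 4P = 5P − 3 → P* = 14, Q* = 67.
With the tax collected from buyers, demand (in seller-price terms) shifts: Qd = 123 − 4(P + 22.5).
New equilibrium: buyers pay 26.5, producers receive 4, Q = 17. (Wedge: Pb − Ps = 22.5.)
Revenue = t · Q = 22.5 · 17 = 382.5.

Tax revenue = 382.5 thousand.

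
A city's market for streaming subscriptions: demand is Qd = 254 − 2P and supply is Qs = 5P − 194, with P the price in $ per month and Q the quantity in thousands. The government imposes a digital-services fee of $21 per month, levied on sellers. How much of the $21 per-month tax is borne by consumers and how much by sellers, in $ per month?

Consumers bear $15 per month; sellers bear $6 per month.

Before the tax: set 254 − 2P = 5P − 194 → P* = $64, Q* = 126.
With the tax collected from sellers, supply shifts: Qs = 5(P − 21) − 194.
Solving gives Q = 96 with consumers paying $79 and sellers receiving $58 (the $21 wedge).
Burden on consumers: $15; on sellers: $6. (They sum to $21.)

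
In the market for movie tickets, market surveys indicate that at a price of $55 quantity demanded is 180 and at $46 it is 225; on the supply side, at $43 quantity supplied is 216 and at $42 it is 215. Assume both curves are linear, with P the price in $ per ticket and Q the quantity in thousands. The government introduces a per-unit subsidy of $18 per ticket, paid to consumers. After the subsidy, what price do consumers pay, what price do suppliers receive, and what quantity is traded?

Demand slope: (225 − 180)/(46 − 55) = -5, so Qd = 455 − 5P.
Supply slope: (215 − 216)/(42 − 43) = 1, so Qs = P + 173.
Before the subsidy: set 455 − 5P = P + 173 → P* = $47, Q* = 220.
With a per-unit subsidy paid to consumers, each effectively pays P − 18, so demand becomes Qd = 455 − 5(P − 18).
New equilibrium: consumers pay $44, suppliers receive $62, Q = 235. (Wedge: Pb − Ps = −18.)

Consumers pay $44; suppliers receive $62; quantity = 235.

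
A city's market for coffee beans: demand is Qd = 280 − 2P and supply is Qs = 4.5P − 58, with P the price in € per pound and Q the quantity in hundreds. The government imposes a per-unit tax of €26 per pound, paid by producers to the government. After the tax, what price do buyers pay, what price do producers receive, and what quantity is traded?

Buyers pay €70; producers receive €44; quantity = 140.

Without the tax, 280 − 2P = 4.5P − 58 gives 6.5P = 338, so P* = €52 and Q* = 176.
With the tax collected from producers, supply shifts: Qs = 4.5(P − 26) − 58.
New equilibrium: buyers pay €70, producers receive €44, Q = 140. (Wedge: Pb − Ps = 26.)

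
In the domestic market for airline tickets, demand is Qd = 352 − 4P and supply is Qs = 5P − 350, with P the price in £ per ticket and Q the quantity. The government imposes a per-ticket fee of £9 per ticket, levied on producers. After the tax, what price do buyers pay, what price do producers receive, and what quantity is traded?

Buyers pay £83; producers receive £74; quantity = 20.

Before the tax: set 352 − 4P = 5P − 350 → P* = £78, Q* = 40.
With the tax collected from producers, supply shifts: Qs = 5(P − 9) − 350.
New equilibrium: buyers pay £83, producers receive £74, Q = 20. (Wedge: Pb − Ps = 9.)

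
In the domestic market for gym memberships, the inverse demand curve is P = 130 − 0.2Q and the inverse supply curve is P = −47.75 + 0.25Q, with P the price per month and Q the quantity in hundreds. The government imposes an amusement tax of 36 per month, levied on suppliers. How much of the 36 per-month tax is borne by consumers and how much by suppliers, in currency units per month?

Rewrite in direct form: Qd = 650 − 5P and Qs = 4P + 191.
Without the tax, 650 − 5P = 4P + 191 gives 9P = 459, so P* = 51 and Q* = 395.
With the tax collected from suppliers, supply shifts: Qs = 4(P − 36) + 191.
Solving gives Q = 315 with consumers paying 67 and suppliers receiving 31 (the 36 wedge).
Burden on consumers: 16; on suppliers: 20. (They sum to 36.)

Consumers bear 16 per month; suppliers bear 20 per month.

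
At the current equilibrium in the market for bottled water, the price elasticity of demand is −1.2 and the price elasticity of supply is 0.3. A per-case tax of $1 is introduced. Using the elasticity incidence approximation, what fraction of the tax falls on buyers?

Incidence ratio: buyers' share ≈ εs / (εs + |εd|) = 0.3 / (0.3 + 1.2) = 0.2.
Supply is the less elastic side, so buyers bear the smaller share.

Buyers' share ≈ 0.2.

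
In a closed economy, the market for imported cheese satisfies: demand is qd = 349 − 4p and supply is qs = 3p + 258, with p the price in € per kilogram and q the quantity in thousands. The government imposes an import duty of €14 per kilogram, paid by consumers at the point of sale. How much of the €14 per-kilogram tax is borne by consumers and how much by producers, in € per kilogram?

Without the tax, 349 − 4p = 3p + 258 gives 7p = 91, so p* = €13 and q* = 297.
With the tax collected from consumers, demand (in seller-price terms) shifts: qd = 349 − 4(p + 14).
Solving gives q = 273 with consumers paying €19 and producers receiving €5 (the €14 wedge).
Burden on consumers: €6; on producers: €8. (They sum to €14.)

Consumers bear €6 per kilogram; producers bear €8 per kilogram.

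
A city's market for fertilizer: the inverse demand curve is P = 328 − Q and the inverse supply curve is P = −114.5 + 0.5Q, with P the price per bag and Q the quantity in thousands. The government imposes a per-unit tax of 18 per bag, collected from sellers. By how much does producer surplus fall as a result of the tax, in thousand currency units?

Producer surplus falls by 1734 thousand.

Rewrite in direct form: Qd = 328 − P and Qs = 2P + 229.
Without the tax, 328 − P = 2P + 229 gives 3P = 99, so P* = 33 and Q* = 295.
With the tax collected from sellers, supply shifts: Qs = 2(P − 18) + 229.
New equilibrium: consumers pay 45, sellers receive 27, Q = 283. (Wedge: Pb − Ps = 18.)
ΔPS is the trapezoid between Q = 283 and Q = 295 of height 6: ½ · (295 + 283) · 6 = 1734.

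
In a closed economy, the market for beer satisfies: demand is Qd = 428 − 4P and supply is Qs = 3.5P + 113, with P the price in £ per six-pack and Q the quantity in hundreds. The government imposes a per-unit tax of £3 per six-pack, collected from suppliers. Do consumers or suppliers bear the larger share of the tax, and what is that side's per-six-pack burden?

Suppliers bear the larger share: £1.6 per six-pack.

Before the tax: set 428 − 4P = 3.5P + 113 → P* = £42, Q* = 260.
With the tax collected from suppliers, supply shifts: Qs = 3.5(P − 3) + 113.
Solving gives Q = 254.4 with consumers paying £43.4 and suppliers receiving £40.4 (the £3 wedge).
Per-six-pack burden: consumers £1.4, suppliers £1.6.
Suppliers take the larger share because supply is less price-elastic here (demand slope 4 vs supply slope 3.5).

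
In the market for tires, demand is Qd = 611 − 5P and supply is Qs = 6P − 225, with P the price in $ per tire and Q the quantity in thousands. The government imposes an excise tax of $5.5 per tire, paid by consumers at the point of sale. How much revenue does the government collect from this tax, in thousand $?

Before the tax: set 611 − 5P = 6P − 225 → P* = $76, Q* = 231.
With the tax collected from consumers, demand (in seller-price terms) shifts: Qd = 611 − 5(P + 5.5).
New equilibrium: consumers pay $79, sellers receive $73.5, Q = 216. (Wedge: Pb − Ps = 5.5.)
Revenue = t · Q = 5.5 · 216 = $1188.

Tax revenue = $1188 thousand.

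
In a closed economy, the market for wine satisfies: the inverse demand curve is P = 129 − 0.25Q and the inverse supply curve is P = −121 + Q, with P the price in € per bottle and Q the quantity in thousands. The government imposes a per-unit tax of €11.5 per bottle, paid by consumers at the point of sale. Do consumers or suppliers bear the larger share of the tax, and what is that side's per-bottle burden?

Suppliers bear the larger share: €9.2 per bottle.

Rewrite in direct form: Qd = 516 − 4P and Qs = P + 121.
Before the tax: set 516 − 4P = P + 121 → P* = €79, Q* = 200.
With the tax collected from consumers, demand (in seller-price terms) shifts: Qd = 516 − 4(P + 11.5).
Solving gives Q = 190.8 with consumers paying €81.3 and suppliers receiving €69.8 (the €11.5 wedge).
Per-bottle burden: consumers €2.3, suppliers €9.2.
Suppliers take the larger share because supply is less price-elastic here (demand slope 4 vs supply slope 1).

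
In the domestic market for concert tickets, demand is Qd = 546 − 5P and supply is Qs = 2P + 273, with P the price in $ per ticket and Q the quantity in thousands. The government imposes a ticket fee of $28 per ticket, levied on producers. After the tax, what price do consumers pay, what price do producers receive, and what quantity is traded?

Consumers pay $47; producers receive $19; quantity = 311.

Without the tax, 546 − 5P = 2P + 273 gives 7P = 273, so P* = $39 and Q* = 351.
With the tax collected from producers, supply shifts: Qs = 2(P − 28) + 273.
New equilibrium: consumers pay $47, producers receive $19, Q = 311. (Wedge: Pb − Ps = 28.)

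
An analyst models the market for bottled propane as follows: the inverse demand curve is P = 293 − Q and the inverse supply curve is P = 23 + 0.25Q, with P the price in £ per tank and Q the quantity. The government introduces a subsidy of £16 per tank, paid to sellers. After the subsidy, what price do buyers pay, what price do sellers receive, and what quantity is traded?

Buyers pay £64.2; sellers receive £80.2; quantity = 228.8.

Rewrite in direct form: Qd = 293 − P and Qs = 4P − 92.
Before the subsidy: set 293 − P = 4P − 92 → P* = £77, Q* = 216.
With a per-unit subsidy paid to sellers, each receives P + 16 per unit sold, so supply becomes Qs = 4(P + 16) − 92.
New equilibrium: buyers pay £64.2, sellers receive £80.2, Q = 228.8. (Wedge: Pb − Ps = −16.)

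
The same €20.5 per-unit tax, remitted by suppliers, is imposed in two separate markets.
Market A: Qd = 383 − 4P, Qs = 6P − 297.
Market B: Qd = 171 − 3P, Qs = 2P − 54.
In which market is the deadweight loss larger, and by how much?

Market A: pre-tax P* = €68, Q* = 111; post-tax Q = 61.8; deadweight loss = €504.3.
Market B: pre-tax P* = €45, Q* = 36; post-tax Q = 11.4; deadweight loss = €252.15.
Difference: €504.3 vs €252.15 → market A is larger by €252.15.

Market A, by €252.15.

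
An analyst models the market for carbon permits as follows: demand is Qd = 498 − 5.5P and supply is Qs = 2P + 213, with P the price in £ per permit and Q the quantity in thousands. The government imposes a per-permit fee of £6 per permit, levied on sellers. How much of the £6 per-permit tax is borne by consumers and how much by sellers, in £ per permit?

Without the tax, 498 − 5.5P = 2P + 213 gives 7.5P = 285, so P* = £38 and Q* = 289.
With the tax collected from sellers, supply shifts: Qs = 2(P − 6) + 213.
New equilibrium: consumers pay £39.6, sellers receive £33.6, Q = 280.2. (Wedge: Pb − Ps = 6.)
Burden on consumers: £1.6; on sellers: £4.4. (They sum to £6.)
The less price-elastic side of the market bears the larger share of a per-unit tax.

Consumers bear £1.6 per permit; sellers bear £4.4 per permit.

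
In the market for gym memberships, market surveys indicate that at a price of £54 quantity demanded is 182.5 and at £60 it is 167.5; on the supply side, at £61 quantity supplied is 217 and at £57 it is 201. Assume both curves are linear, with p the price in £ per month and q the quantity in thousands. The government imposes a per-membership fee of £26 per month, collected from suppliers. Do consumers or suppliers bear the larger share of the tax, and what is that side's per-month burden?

Consumers bear the larger share: £16 per month.

Demand slope: (167.5 − 182.5)/(60 − 54) = -2.5, so qd = 317.5 − 2.5p.
Supply slope: (201 − 217)/(57 − 61) = 4, so qs = 4p − 27.
Before the tax: set 317.5 − 2.5p = 4p − 27 → p* = £53, q* = 185.
With the tax collected from suppliers, supply shifts: qs = 4(p − 26) − 27.
New equilibrium: consumers pay £69, suppliers receive £43, q = 145. (Wedge: pb − ps = 26.)
Per-month burden: consumers £16, suppliers £10.
Consumers take the larger share because demand is less price-elastic here (demand slope 2.5 vs supply slope 4).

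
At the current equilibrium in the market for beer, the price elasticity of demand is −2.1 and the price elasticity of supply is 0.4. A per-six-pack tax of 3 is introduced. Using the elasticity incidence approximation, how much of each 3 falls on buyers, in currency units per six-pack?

Incidence ratio: buyers' share ≈ εs / (εs + |εd|) = 0.4 / (0.4 + 2.1) = 0.16.
So buyers bear ≈ 0.16 × 3 = 0.48; sellers bear 2.52.

Buyers bear ≈ 0.48 per six-pack.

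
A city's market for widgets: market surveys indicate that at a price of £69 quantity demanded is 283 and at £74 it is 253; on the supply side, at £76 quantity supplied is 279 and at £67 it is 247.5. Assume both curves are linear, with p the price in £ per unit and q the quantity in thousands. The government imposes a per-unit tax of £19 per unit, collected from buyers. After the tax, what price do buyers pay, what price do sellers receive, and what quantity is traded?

Buyers pay £79; sellers receive £60; quantity = 223.

Demand slope: (253 − 283)/(74 − 69) = -6, so qd = 697 − 6p.
Supply slope: (247.5 − 279)/(67 − 76) = 3.5, so qs = 3.5p + 13.
Without the tax, 697 − 6p = 3.5p + 13 gives 9.5p = 684, so p* = £72 and q* = 265.
With the tax collected from buyers, demand (in seller-price terms) shifts: qd = 697 − 6(p + 19).
New equilibrium: buyers pay £79, sellers receive £60, q = 223. (Wedge: pb − ps = 19.)
The less price-elastic side of the market bears the larger share of a per-unit tax.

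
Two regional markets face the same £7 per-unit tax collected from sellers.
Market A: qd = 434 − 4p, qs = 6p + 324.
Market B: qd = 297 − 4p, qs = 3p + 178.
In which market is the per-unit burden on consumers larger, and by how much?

Market A: pre-tax p* = £11, q* = 390; post-tax q = 373.2; per-unit burden on consumers = £4.2.
Market B: pre-tax p* = £17, q* = 229; post-tax q = 217; per-unit burden on consumers = £3.
Difference: £4.2 vs £3 → market A is larger by £1.2.

Market A, by £1.2.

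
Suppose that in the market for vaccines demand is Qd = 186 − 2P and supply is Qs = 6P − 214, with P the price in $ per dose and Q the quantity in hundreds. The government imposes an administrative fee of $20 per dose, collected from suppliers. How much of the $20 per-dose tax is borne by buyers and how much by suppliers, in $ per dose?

Without the tax, 186 − 2P = 6P − 214 gives 8P = 400, so P* = $50 and Q* = 86.
With the tax collected from suppliers, supply shifts: Qs = 6(P − 20) − 214.
New equilibrium: buyers pay $65, suppliers receive $45, Q = 56. (Wedge: Pb − Ps = 20.)
Burden on buyers: $15; on suppliers: $5. (They sum to $20.)
The less price-elastic side of the market bears the larger share of a per-unit tax.

Buyers bear $15 per dose; suppliers bear $5 per dose.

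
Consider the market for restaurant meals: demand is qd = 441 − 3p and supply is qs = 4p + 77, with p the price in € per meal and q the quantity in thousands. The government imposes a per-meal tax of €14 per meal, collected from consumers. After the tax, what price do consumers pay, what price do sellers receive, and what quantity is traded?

Without the tax, 441 − 3p = 4p + 77 gives 7p = 364, so p* = €52 and q* = 285.
With the tax collected from consumers, demand (in seller-price terms) shifts: qd = 441 − 3(p + 14).
Solving gives q = 261 with consumers paying €60 and sellers receiving €46 (the €14 wedge).
The less price-elastic side of the market bears the larger share of a per-unit tax.

Consumers pay €60; sellers receive €46; quantity = 261.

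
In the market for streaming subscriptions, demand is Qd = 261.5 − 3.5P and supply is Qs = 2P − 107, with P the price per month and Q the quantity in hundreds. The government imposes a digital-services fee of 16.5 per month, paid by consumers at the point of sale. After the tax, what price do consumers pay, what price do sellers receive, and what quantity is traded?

Without the tax, 261.5 − 3.5P = 2P − 107 gives 5.5P = 368.5, so P* = 67 and Q* = 27.
With the tax collected from consumers, demand (in seller-price terms) shifts: Qd = 261.5 − 3.5(P + 16.5).
New equilibrium: consumers pay 73, sellers receive 56.5, Q = 6. (Wedge: Pb − Ps = 16.5.)
The less price-elastic side of the market bears the larger share of a per-unit tax.

Consumers pay 73; sellers receive 56.5; quantity = 6.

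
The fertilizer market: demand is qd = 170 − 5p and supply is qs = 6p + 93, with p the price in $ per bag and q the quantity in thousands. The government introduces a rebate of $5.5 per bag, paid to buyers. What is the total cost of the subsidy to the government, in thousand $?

Government outlay = $825 thousand.

Without the subsidy, 170 − 5p = 6p + 93 gives 11p = 77, so p* = $7 and q* = 135.
With a per-unit subsidy paid to buyers, each effectively pays p − 5.5, so demand becomes qd = 170 − 5(p − 5.5).
Solving gives q = 150 with buyers paying $4 and producers receiving $9.5 (the $5.5 wedge).
Outlay = t · Q = 5.5 · 150 = $825.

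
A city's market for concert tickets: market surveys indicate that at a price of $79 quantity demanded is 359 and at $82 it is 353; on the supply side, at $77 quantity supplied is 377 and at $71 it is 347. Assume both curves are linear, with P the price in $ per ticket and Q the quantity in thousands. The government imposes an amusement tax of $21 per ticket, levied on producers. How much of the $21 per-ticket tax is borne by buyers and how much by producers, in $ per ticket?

Demand slope: (353 − 359)/(82 − 79) = -2, so Qd = 517 − 2P.
Supply slope: (347 − 377)/(71 − 77) = 5, so Qs = 5P − 8.
Before the tax: set 517 − 2P = 5P − 8 → P* = $75, Q* = 367.
With the tax collected from producers, supply shifts: Qs = 5(P − 21) − 8.
New equilibrium: buyers pay $90, producers receive $69, Q = 337. (Wedge: Pb − Ps = 21.)
Burden on buyers: $15; on producers: $6. (They sum to $21.)
The less price-elastic side of the market bears the larger share of a per-unit tax.

Buyers bear $15 per ticket; producers bear $6 per ticket.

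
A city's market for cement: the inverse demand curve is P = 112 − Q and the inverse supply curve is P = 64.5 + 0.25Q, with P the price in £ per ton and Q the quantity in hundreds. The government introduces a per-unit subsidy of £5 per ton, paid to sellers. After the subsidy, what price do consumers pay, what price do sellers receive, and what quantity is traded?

Consumers pay £70; sellers receive £75; quantity = 42.

Rewrite in direct form: Qd = 112 − P and Qs = 4P − 258.
Before the subsidy: set 112 − P = 4P − 258 → P* = £74, Q* = 38.
With a per-unit subsidy paid to sellers, each receives P + 5 per unit sold, so supply becomes Qs = 4(P + 5) − 258.
New equilibrium: consumers pay £70, sellers receive £75, Q = 42. (Wedge: Pb − Ps = −5.)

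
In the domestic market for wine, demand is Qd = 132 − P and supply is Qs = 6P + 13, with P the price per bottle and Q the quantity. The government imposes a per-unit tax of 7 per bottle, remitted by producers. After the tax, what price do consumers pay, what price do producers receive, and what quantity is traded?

Consumers pay 23; producers receive 16; quantity = 109.

Before the tax: set 132 − P = 6P + 13 → P* = 17, Q* = 115.
With the tax collected from producers, supply shifts: Qs = 6(P − 7) + 13.
Solving gives Q = 109 with consumers paying 23 and producers receiving 16 (the 7 wedge).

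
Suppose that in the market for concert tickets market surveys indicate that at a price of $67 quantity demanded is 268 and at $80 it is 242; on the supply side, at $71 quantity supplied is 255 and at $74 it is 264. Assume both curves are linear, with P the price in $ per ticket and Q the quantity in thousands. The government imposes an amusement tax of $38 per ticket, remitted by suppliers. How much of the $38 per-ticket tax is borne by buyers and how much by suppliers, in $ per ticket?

Demand slope: (242 − 268)/(80 − 67) = -2, so Qd = 402 − 2P.
Supply slope: (264 − 255)/(74 − 71) = 3, so Qs = 3P + 42.
Without the tax, 402 − 2P = 3P + 42 gives 5P = 360, so P* = $72 and Q* = 258.
With the tax collected from suppliers, supply shifts: Qs = 3(P − 38) + 42.
New equilibrium: buyers pay $94.8, suppliers receive $56.8, Q = 212.4. (Wedge: Pb − Ps = 38.)
Burden on buyers: $22.8; on suppliers: $15.2. (They sum to $38.)

Buyers bear $22.8 per ticket; suppliers bear $15.2 per ticket.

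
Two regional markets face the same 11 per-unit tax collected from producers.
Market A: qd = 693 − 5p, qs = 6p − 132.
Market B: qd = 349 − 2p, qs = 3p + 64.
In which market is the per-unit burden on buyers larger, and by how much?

Market A: pre-tax p* = 75, q* = 318; post-tax q = 288; per-unit burden on buyers = 6.
Market B: pre-tax p* = 57, q* = 235; post-tax q = 221.8; per-unit burden on buyers = 6.6.
Difference: 6 vs 6.6 → market B is larger by 0.6.

Market B, by 0.6.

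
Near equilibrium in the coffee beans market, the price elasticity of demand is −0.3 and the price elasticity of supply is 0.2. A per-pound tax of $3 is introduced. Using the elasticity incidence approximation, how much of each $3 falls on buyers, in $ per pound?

Buyers bear ≈ $1.2 per pound.

Incidence ratio: buyers' share ≈ εs / (εs + |εd|) = 0.2 / (0.2 + 0.3) = 0.4.
So buyers bear ≈ 0.4 × $3 = $1.2; producers bear $1.8.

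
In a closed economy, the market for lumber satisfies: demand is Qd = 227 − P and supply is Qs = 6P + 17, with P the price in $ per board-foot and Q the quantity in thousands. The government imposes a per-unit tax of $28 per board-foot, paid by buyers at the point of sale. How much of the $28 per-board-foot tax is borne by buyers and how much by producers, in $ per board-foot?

Buyers bear $24 per board-foot; producers bear $4 per board-foot.

Without the tax, 227 − P = 6P + 17 gives 7P = 210, so P* = $30 and Q* = 197.
With the tax collected from buyers, demand (in seller-price terms) shifts: Qd = 227 − (P + 28).
New equilibrium: buyers pay $54, producers receive $26, Q = 173. (Wedge: Pb − Ps = 28.)
Burden on buyers: $24; on producers: $4. (They sum to $28.)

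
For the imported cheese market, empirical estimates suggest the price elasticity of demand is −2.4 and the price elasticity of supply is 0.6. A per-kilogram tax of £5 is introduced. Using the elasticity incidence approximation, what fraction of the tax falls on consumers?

Consumers' share ≈ 0.2.

Incidence ratio: consumers' share ≈ εs / (εs + |εd|) = 0.6 / (0.6 + 2.4) = 0.2.
Supply is the less elastic side, so consumers bear the smaller share.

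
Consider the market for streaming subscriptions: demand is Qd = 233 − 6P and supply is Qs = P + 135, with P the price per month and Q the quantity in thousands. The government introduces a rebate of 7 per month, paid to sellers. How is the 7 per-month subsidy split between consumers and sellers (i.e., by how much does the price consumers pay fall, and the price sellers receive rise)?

Consumers gain 1 per month; sellers gain 6 per month.

Before the subsidy: set 233 − 6P = P + 135 → P* = 14, Q* = 149.
With a per-unit subsidy paid to sellers, each receives P + 7 per unit sold, so supply becomes Qs = (P + 7) + 135.
New equilibrium: consumers pay 13, sellers receive 20, Q = 155. (Wedge: Pb − Ps = −7.)
Gain to consumers: 1; to sellers: 6. (They sum to 7.)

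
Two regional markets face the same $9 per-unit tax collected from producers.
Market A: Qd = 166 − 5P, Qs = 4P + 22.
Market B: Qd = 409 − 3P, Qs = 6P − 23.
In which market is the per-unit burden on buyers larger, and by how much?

Market B, by $2.

Market A: pre-tax P* = $16, Q* = 86; post-tax Q = 66; per-unit burden on buyers = $4.
Market B: pre-tax P* = $48, Q* = 265; post-tax Q = 247; per-unit burden on buyers = $6.
Difference: $4 vs $6 → market B is larger by $2.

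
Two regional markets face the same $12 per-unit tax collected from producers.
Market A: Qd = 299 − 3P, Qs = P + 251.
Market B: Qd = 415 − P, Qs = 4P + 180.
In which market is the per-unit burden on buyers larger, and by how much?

Market A: pre-tax P* = $12, Q* = 263; post-tax Q = 254; per-unit burden on buyers = $3.
Market B: pre-tax P* = $47, Q* = 368; post-tax Q = 358.4; per-unit burden on buyers = $9.6.
Difference: $3 vs $9.6 → market B is larger by $6.6.

Market B, by $6.6.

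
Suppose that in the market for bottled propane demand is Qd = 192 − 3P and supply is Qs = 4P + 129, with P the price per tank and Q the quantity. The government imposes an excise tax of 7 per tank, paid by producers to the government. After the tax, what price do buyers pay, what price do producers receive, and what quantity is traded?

Before the tax: set 192 − 3P = 4P + 129 → P* = 9, Q* = 165.
With the tax collected from producers, supply shifts: Qs = 4(P − 7) + 129.
New equilibrium: buyers pay 13, producers receive 6, Q = 153. (Wedge: Pb − Ps = 7.)
The less price-elastic side of the market bears the larger share of a per-unit tax.

Buyers pay 13; producers receive 6; quantity = 153.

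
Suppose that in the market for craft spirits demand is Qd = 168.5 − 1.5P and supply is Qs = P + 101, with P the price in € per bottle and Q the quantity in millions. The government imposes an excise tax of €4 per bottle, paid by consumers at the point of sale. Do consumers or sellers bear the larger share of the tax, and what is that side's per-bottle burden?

Sellers bear the larger share: €2.4 per bottle.

Without the tax, 168.5 − 1.5P = P + 101 gives 2.5P = 67.5, so P* = €27 and Q* = 128.
With the tax collected from consumers, demand (in seller-price terms) shifts: Qd = 168.5 − 1.5(P + 4).
New equilibrium: consumers pay €28.6, sellers receive €24.6, Q = 125.6. (Wedge: Pb − Ps = 4.)
Per-bottle burden: consumers €1.6, sellers €2.4.
Sellers take the larger share because supply is less price-elastic here (demand slope 1.5 vs supply slope 1).
The less price-elastic side of the market bears the larger share of a per-unit tax.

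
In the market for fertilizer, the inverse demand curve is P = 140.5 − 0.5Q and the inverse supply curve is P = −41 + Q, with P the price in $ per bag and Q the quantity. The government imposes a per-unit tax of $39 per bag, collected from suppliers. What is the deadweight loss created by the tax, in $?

Deadweight loss = $507.

Inverting to Q(P) form: Qd = 281 − 2P; Qs = P + 41.
Without the tax, 281 − 2P = P + 41 gives 3P = 240, so P* = $80 and Q* = 121.
With the tax collected from suppliers, supply shifts: Qs = (P − 39) + 41.
Solving gives Q = 95 with buyers paying $93 and suppliers receiving $54 (the $39 wedge).
Quantity falls by |ΔQ| = |121 − 95| = 26.
DWL = ½ · t · |ΔQ| = ½ · 39 · 26 = $507.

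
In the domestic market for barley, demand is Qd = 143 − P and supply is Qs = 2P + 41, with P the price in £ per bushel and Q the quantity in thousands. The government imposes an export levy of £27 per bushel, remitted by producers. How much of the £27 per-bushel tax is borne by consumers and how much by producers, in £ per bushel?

Before the tax: set 143 − P = 2P + 41 → P* = £34, Q* = 109.
With the tax collected from producers, supply shifts: Qs = 2(P − 27) + 41.
New equilibrium: consumers pay £52, producers receive £25, Q = 91. (Wedge: Pb − Ps = 27.)
Burden on consumers: £18; on producers: £9. (They sum to £27.)
The less price-elastic side of the market bears the larger share of a per-unit tax.

Consumers bear £18 per bushel; producers bear £9 per bushel.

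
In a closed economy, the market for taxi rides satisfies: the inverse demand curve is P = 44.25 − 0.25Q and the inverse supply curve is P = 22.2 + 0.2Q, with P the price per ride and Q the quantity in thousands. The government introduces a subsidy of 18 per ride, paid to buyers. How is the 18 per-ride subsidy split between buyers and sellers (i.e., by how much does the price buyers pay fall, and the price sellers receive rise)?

Rewrite in direct form: Qd = 177 − 4P and Qs = 5P − 111.
Without the subsidy, 177 − 4P = 5P − 111 gives 9P = 288, so P* = 32 and Q* = 49.
With a per-unit subsidy paid to buyers, each effectively pays P − 18, so demand becomes Qd = 177 − 4(P − 18).
Solving gives Q = 89 with buyers paying 22 and sellers receiving 40 (the 18 wedge).
Gain to buyers: 10; to sellers: 8. (They sum to 18.)

Buyers gain 10 per ride; sellers gain 8 per ride.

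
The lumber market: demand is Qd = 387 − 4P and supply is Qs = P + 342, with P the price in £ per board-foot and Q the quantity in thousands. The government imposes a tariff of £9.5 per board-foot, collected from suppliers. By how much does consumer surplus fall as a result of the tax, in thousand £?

Consumer surplus falls by £659.68 thousand.

Without the tax, 387 − 4P = P + 342 gives 5P = 45, so P* = £9 and Q* = 351.
With the tax collected from suppliers, supply shifts: Qs = (P − 9.5) + 342.
Solving gives Q = 343.4 with consumers paying £10.9 and suppliers receiving £1.4 (the £9.5 wedge).
ΔCS is the trapezoid between Q = 343.4 and Q = 351 of height £1.9: ½ · (351 + 343.4) · 1.9 = £659.68.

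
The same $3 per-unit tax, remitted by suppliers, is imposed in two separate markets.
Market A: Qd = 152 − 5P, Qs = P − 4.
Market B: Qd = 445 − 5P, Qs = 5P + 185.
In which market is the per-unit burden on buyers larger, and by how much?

Market A: pre-tax P* = $26, Q* = 22; post-tax Q = 19.5; per-unit burden on buyers = $0.5.
Market B: pre-tax P* = $26, Q* = 315; post-tax Q = 307.5; per-unit burden on buyers = $1.5.
Difference: $0.5 vs $1.5 → market B is larger by $1.

Market B, by $1.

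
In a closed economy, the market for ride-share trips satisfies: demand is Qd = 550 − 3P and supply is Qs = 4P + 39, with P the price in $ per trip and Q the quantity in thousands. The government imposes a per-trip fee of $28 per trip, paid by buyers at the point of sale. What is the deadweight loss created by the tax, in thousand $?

Without the tax, 550 − 3P = 4P + 39 gives 7P = 511, so P* = $73 and Q* = 331.
With the tax collected from buyers, demand (in seller-price terms) shifts: Qd = 550 − 3(P + 28).
New equilibrium: buyers pay $89, sellers receive $61, Q = 283. (Wedge: Pb − Ps = 28.)
Quantity falls by |ΔQ| = |331 − 283| = 48.
DWL = ½ · t · |ΔQ| = ½ · 28 · 48 = $672.

Deadweight loss = $672 thousand.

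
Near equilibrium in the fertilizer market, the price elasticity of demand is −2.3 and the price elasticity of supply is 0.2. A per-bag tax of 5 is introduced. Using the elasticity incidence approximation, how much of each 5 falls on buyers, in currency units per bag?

Incidence ratio: buyers' share ≈ εs / (εs + |εd|) = 0.2 / (0.2 + 2.3) = 0.08.
So buyers bear ≈ 0.08 × 5 = 0.4; sellers bear 4.6.

Buyers bear ≈ 0.4 per bag.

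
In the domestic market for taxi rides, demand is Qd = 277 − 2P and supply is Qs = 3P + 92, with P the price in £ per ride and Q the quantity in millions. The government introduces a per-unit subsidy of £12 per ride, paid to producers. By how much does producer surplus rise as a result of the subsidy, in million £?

Before the subsidy: set 277 − 2P = 3P + 92 → P* = £37, Q* = 203.
With a per-unit subsidy paid to producers, each receives P + 12 per unit sold, so supply becomes Qs = 3(P + 12) + 92.
New equilibrium: consumers pay £29.8, producers receive £41.8, Q = 217.4. (Wedge: Pb − Ps = −12.)
ΔPS is the trapezoid between Q = 217.4 and Q = 203 of height £4.8: ½ · (203 + 217.4) · 4.8 = £1008.96.

Producer surplus rises by £1008.96 million.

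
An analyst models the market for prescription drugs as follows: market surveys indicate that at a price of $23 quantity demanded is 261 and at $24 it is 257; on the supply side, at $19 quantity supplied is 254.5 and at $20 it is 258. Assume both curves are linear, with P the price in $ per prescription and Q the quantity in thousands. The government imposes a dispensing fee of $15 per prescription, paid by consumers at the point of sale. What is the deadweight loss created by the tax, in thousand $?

Deadweight loss = $210 thousand.

Demand slope: (257 − 261)/(24 − 23) = -4, so Qd = 353 − 4P.
Supply slope: (258 − 254.5)/(20 − 19) = 3.5, so Qs = 3.5P + 188.
Before the tax: set 353 − 4P = 3.5P + 188 → P* = $22, Q* = 265.
With the tax collected from consumers, demand (in seller-price terms) shifts: Qd = 353 − 4(P + 15).
New equilibrium: consumers pay $29, sellers receive $14, Q = 237. (Wedge: Pb − Ps = 15.)
Quantity falls by |ΔQ| = |265 − 237| = 28.
DWL = ½ · t · |ΔQ| = ½ · 15 · 28 = $210.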